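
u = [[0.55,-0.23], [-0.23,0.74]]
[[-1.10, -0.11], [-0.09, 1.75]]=u@ [[-2.36, 0.90], [-0.86, 2.65]]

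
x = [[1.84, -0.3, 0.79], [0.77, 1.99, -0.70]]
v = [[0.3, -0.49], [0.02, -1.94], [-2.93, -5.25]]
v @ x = [[0.17,-1.07,0.58], [-1.46,-3.87,1.37], [-9.43,-9.57,1.36]]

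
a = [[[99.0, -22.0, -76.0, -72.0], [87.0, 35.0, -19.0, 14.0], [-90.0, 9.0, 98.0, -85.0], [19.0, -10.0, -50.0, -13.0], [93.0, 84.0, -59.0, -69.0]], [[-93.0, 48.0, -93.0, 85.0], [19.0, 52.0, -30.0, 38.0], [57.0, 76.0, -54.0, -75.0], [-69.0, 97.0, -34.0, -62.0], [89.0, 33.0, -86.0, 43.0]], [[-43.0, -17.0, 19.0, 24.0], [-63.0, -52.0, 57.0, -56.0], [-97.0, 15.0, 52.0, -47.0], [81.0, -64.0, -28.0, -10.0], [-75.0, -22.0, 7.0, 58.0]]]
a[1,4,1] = 33.0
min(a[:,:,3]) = -85.0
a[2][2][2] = 52.0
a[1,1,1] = 52.0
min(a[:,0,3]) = -72.0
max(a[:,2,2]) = 98.0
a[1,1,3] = 38.0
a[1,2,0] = 57.0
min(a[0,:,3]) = -85.0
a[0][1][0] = 87.0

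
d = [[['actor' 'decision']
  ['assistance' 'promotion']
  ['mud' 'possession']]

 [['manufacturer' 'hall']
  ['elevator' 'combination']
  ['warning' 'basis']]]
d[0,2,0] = 'mud'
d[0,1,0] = 'assistance'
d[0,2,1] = 'possession'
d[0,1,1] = 'promotion'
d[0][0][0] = 'actor'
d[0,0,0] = 'actor'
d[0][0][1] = 'decision'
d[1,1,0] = 'elevator'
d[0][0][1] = 'decision'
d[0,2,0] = 'mud'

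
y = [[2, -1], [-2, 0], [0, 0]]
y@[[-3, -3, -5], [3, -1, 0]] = [[-9, -5, -10], [6, 6, 10], [0, 0, 0]]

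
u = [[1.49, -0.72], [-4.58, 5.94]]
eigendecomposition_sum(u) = [[0.75,0.11], [0.67,0.09]] + [[0.74, -0.83], [-5.25, 5.85]]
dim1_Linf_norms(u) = [1.49, 5.94]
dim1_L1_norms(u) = [2.21, 10.52]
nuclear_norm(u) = 8.37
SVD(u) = [[-0.20,0.98], [0.98,0.20]] @ diag([7.6466418716116085, 0.7262011342018888]) @ [[-0.63, 0.78], [0.78, 0.63]]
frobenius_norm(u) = 7.68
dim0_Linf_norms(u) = [4.58, 5.94]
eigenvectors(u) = [[-0.74, 0.14], [-0.67, -0.99]]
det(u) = 5.55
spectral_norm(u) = 7.65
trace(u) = 7.43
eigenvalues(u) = [0.84, 6.59]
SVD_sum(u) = [[0.93,-1.17], [-4.69,5.85]] + [[0.56, 0.45], [0.11, 0.09]]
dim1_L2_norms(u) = [1.65, 7.5]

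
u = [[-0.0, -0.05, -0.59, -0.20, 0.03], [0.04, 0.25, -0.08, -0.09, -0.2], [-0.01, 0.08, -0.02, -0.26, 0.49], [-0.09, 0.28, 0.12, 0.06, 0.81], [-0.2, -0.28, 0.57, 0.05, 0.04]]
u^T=[[-0.00, 0.04, -0.01, -0.09, -0.20], [-0.05, 0.25, 0.08, 0.28, -0.28], [-0.59, -0.08, -0.02, 0.12, 0.57], [-0.2, -0.09, -0.26, 0.06, 0.05], [0.03, -0.20, 0.49, 0.81, 0.04]]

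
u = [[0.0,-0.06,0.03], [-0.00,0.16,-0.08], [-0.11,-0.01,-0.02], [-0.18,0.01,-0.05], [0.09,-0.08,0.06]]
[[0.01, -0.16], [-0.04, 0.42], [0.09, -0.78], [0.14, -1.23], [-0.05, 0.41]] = u @ [[-0.42, 5.82],[-0.99, 5.0],[-1.49, 4.70]]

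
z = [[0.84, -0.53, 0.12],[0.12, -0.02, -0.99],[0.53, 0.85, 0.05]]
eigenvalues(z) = [(1+0j), (-0.07+1j), (-0.07-1j)]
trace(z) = 0.87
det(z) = 1.00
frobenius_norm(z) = 1.73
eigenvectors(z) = [[0.92+0.00j, 0.14+0.24j, (0.14-0.24j)], [(-0.21+0j), (0.69+0j), 0.69-0.00j], [0.33+0.00j, 0.05-0.67j, 0.05+0.67j]]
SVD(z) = [[0.52, -0.66, -0.54], [-0.45, 0.33, -0.83], [0.72, 0.68, -0.13]] @ diag([1.0040952881306076, 1.0019142227547628, 0.9948168387173751]) @ [[0.77, 0.34, 0.54], [-0.15, 0.92, -0.37], [-0.62, 0.2, 0.76]]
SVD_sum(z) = [[0.40, 0.18, 0.29], [-0.35, -0.16, -0.24], [0.56, 0.25, 0.39]] + [[0.1, -0.61, 0.24], [-0.05, 0.30, -0.12], [-0.10, 0.62, -0.25]] + [[0.33, -0.11, -0.41], [0.52, -0.16, -0.63], [0.08, -0.02, -0.09]]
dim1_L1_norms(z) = [1.49, 1.13, 1.43]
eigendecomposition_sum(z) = [[0.85+0.00j,-0.19+0.00j,(0.3-0j)], [(-0.19-0j),0.04-0.00j,-0.07+0.00j], [0.30+0.00j,(-0.07+0j),0.11-0.00j]] + [[(-0.01+0.07j),-0.17+0.08j,(-0.09-0.16j)], [(0.16+0.11j),-0.03+0.48j,(-0.46+0j)], [0.11-0.14j,0.46+0.06j,-0.03+0.44j]] + [[-0.01-0.07j, -0.17-0.08j, -0.09+0.16j], [(0.16-0.11j), -0.03-0.48j, (-0.46-0j)], [(0.11+0.14j), (0.46-0.06j), (-0.03-0.44j)]]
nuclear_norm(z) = 3.00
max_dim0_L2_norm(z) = 1.0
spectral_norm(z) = 1.00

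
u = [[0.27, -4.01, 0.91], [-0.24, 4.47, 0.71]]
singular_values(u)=[6.02, 1.15]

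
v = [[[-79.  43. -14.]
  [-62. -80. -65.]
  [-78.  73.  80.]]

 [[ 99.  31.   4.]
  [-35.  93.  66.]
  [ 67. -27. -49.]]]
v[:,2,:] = [[-78.0, 73.0, 80.0], [67.0, -27.0, -49.0]]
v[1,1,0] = -35.0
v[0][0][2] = -14.0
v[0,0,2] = -14.0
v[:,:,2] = [[-14.0, -65.0, 80.0], [4.0, 66.0, -49.0]]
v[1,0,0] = 99.0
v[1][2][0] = 67.0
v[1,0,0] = 99.0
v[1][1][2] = 66.0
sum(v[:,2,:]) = 66.0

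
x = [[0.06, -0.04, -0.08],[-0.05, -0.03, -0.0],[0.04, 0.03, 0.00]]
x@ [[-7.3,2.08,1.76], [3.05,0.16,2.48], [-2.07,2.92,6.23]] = [[-0.39, -0.12, -0.49], [0.27, -0.11, -0.16], [-0.2, 0.09, 0.14]]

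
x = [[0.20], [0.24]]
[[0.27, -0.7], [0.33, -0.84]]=x@[[1.37, -3.48]]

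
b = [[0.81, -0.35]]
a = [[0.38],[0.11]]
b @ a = [[0.27]]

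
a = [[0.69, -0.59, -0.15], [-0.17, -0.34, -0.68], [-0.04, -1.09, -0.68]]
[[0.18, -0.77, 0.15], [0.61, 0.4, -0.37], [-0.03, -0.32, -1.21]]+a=[[0.87, -1.36, 0.0],[0.44, 0.06, -1.05],[-0.07, -1.41, -1.89]]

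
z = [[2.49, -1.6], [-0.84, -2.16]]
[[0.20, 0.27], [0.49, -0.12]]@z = [[0.27, -0.9], [1.32, -0.52]]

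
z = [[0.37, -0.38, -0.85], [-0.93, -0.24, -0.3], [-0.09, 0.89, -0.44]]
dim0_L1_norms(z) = [1.39, 1.51, 1.59]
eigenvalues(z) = [(1+0j), (-0.66+0.76j), (-0.66-0.76j)]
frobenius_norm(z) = 1.73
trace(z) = -0.31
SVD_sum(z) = [[-0.20,  -0.05,  -0.14], [-0.78,  -0.20,  -0.53], [-0.11,  -0.03,  -0.08]] + [[0.55, -0.13, -0.76], [-0.16, 0.04, 0.22], [0.11, -0.02, -0.15]] + [[0.02, -0.2, 0.05],[0.01, -0.08, 0.02],[-0.09, 0.94, -0.22]]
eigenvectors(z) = [[(0.79+0j), -0.21-0.38j, (-0.21+0.38j)],[(-0.5+0j), (0.14-0.6j), (0.14+0.6j)],[(-0.36+0j), (-0.66+0j), (-0.66-0j)]]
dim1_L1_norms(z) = [1.6, 1.47, 1.42]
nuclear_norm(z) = 3.01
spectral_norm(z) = 1.01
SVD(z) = [[0.25, -0.95, -0.21], [0.96, 0.27, -0.08], [0.13, -0.18, 0.97]] @ diag([1.006645254411411, 1.0018407019383149, 0.9965342641930233]) @ [[-0.81,-0.20,-0.55],[-0.58,0.13,0.80],[-0.09,0.97,-0.23]]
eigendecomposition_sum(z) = [[(0.62+0j), (-0.39+0j), -0.28+0.00j], [(-0.4-0j), (0.25+0j), 0.18+0.00j], [(-0.28-0j), 0.18+0.00j, 0.13+0.00j]] + [[-0.13+0.14j, 0.01+0.27j, (-0.28-0.06j)], [-0.27+0.03j, (-0.25+0.28j), -0.24-0.33j], [(0.1+0.27j), (0.36+0.19j), -0.28+0.33j]] + [[(-0.13-0.14j), (0.01-0.27j), (-0.28+0.06j)],[(-0.27-0.03j), -0.25-0.28j, (-0.24+0.33j)],[(0.1-0.27j), (0.36-0.19j), (-0.28-0.33j)]]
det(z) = 1.01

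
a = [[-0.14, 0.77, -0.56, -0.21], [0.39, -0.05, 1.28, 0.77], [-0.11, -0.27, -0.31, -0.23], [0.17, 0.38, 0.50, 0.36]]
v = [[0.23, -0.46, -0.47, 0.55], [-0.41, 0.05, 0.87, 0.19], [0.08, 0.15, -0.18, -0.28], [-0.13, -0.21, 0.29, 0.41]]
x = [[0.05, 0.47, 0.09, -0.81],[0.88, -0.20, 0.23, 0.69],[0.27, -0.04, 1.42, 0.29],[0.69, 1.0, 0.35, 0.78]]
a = v @ x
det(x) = -1.30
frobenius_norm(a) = 2.04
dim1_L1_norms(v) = [1.71, 1.52, 0.69, 1.04]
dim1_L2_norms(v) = [0.89, 0.98, 0.37, 0.56]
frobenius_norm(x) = 2.57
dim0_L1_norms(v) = [0.85, 0.87, 1.81, 1.43]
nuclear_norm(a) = 2.74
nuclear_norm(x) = 4.73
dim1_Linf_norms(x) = [0.81, 0.88, 1.42, 1.0]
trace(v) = 0.51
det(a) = 0.00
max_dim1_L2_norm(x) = 1.49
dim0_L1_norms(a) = [0.81, 1.47, 2.65, 1.57]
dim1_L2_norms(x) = [0.94, 1.16, 1.47, 1.49]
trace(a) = -0.14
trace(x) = 2.05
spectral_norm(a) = 1.82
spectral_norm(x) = 1.95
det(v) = 0.00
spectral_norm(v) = 1.17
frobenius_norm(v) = 1.48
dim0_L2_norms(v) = [0.49, 0.53, 1.05, 0.76]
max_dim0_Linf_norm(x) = 1.42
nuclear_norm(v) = 2.09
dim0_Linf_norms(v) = [0.41, 0.46, 0.87, 0.55]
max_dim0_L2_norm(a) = 1.52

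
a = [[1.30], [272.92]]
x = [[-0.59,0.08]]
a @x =[[-0.77, 0.10], [-161.02, 21.83]]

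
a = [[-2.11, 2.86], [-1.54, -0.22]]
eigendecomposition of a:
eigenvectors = [[(0.81+0j),0.81-0.00j],[0.27+0.53j,(0.27-0.53j)]]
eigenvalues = [(-1.16+1.87j), (-1.16-1.87j)]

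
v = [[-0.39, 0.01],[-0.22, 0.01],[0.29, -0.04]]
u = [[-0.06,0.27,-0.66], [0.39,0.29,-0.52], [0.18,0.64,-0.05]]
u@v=[[-0.23, 0.03], [-0.37, 0.03], [-0.23, 0.01]]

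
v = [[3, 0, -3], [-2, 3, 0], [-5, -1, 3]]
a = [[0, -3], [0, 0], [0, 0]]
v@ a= [[0, -9], [0, 6], [0, 15]]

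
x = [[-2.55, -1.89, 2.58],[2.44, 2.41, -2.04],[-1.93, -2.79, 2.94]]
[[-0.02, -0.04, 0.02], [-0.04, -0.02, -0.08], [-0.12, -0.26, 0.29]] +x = [[-2.57, -1.93, 2.6], [2.40, 2.39, -2.12], [-2.05, -3.05, 3.23]]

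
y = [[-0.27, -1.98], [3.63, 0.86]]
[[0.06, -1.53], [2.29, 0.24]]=y @ [[0.66, -0.12], [-0.12, 0.79]]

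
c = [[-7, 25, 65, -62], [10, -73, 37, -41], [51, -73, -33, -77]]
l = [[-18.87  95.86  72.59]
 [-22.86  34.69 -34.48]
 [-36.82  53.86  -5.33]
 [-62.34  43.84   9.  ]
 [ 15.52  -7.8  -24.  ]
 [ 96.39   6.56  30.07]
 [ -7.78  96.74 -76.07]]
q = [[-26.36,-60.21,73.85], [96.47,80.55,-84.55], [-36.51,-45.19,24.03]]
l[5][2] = 30.07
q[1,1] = 80.55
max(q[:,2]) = 73.85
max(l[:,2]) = 72.59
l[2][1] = 53.86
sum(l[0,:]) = 149.57999999999998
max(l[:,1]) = 96.74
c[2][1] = -73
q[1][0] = 96.47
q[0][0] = -26.36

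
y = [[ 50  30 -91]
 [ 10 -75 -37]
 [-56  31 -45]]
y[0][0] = 50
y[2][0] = -56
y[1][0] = 10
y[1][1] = -75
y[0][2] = -91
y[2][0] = -56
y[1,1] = -75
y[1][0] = 10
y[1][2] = -37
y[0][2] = -91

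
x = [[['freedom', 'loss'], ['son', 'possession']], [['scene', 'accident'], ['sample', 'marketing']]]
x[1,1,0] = 'sample'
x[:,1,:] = [['son', 'possession'], ['sample', 'marketing']]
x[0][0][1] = 'loss'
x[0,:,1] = ['loss', 'possession']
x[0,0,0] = 'freedom'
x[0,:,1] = ['loss', 'possession']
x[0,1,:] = ['son', 'possession']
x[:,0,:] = [['freedom', 'loss'], ['scene', 'accident']]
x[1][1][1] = 'marketing'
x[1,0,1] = 'accident'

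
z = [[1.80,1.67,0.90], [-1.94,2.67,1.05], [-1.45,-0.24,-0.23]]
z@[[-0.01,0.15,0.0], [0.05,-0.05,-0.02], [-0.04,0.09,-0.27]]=[[0.03, 0.27, -0.28], [0.11, -0.33, -0.34], [0.01, -0.23, 0.07]]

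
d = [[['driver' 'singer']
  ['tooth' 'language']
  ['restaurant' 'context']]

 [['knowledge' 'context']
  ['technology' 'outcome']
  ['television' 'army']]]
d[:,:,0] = [['driver', 'tooth', 'restaurant'], ['knowledge', 'technology', 'television']]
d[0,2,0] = 'restaurant'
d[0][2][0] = 'restaurant'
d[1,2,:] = ['television', 'army']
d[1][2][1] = 'army'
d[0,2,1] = 'context'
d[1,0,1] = 'context'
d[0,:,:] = [['driver', 'singer'], ['tooth', 'language'], ['restaurant', 'context']]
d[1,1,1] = 'outcome'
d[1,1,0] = 'technology'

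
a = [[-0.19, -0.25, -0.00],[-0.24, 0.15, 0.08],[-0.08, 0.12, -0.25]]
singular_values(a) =[0.33, 0.32, 0.25]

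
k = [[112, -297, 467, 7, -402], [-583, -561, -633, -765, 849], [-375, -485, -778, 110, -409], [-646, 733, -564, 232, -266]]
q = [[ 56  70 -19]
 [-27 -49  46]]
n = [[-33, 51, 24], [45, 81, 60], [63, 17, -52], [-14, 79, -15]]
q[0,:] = [56, 70, -19]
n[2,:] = [63, 17, -52]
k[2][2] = -778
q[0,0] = 56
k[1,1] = -561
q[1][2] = 46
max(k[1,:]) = 849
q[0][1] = 70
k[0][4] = -402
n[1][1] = 81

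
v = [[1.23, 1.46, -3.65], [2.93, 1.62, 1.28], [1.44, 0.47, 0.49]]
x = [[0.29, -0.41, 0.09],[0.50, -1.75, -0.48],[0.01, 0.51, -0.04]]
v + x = [[1.52, 1.05, -3.56],[3.43, -0.13, 0.8],[1.45, 0.98, 0.45]]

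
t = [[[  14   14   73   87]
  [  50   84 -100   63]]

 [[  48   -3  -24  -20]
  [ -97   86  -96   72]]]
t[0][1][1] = 84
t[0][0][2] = 73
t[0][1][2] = -100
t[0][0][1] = 14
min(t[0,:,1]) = 14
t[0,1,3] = 63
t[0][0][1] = 14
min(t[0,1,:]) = -100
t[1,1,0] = -97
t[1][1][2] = -96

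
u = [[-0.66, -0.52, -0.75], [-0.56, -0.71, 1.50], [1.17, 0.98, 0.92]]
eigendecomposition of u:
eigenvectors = [[0.16,0.68,-0.45], [0.89,-0.73,0.65], [-0.43,-0.09,0.61]]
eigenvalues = [-1.54, -0.01, 1.09]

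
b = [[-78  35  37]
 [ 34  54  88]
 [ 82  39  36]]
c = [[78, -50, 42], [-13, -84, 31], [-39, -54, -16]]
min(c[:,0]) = -39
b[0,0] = -78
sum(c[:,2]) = 57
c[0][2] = 42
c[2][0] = -39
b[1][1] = 54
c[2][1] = -54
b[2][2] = 36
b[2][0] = 82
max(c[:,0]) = 78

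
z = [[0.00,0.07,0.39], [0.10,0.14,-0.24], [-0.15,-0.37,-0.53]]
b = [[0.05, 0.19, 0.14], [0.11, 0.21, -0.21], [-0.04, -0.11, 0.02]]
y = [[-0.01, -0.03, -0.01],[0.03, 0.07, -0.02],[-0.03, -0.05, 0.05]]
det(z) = -0.00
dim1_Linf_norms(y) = [0.03, 0.07, 0.05]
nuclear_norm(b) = 0.58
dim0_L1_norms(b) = [0.2, 0.51, 0.37]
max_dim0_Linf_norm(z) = 0.53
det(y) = -0.00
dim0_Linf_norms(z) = [0.15, 0.37, 0.53]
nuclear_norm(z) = 1.08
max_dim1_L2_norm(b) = 0.32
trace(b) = 0.28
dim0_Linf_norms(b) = [0.11, 0.21, 0.21]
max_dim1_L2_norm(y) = 0.08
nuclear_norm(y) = 0.15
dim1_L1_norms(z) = [0.46, 0.48, 1.05]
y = z @ b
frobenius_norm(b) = 0.42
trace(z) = -0.39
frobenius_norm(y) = 0.11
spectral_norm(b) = 0.34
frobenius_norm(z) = 0.83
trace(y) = 0.11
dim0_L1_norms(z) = [0.25, 0.58, 1.16]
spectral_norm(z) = 0.77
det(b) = -0.00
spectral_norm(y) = 0.11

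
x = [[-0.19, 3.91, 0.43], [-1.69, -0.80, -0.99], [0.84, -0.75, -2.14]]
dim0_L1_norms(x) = [2.72, 5.46, 3.56]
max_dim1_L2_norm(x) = 3.94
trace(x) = -3.13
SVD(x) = [[0.91, 0.37, -0.19], [-0.25, 0.14, -0.96], [-0.33, 0.92, 0.22]] @ diag([4.22653584808788, 2.1013440788336797, 1.8851386652389026]) @ [[-0.01, 0.95, 0.32], [0.22, 0.31, -0.92], [0.97, -0.07, 0.21]]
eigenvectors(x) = [[(-0.8+0j), (-0.8-0j), (-0.39+0j)], [0.02-0.54j, (0.02+0.54j), (0.14+0j)], [(-0.03+0.25j), -0.03-0.25j, 0.91+0.00j]]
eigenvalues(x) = [(-0.26+2.52j), (-0.26-2.52j), (-2.61+0j)]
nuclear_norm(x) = 8.21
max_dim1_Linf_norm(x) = 3.91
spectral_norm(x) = 4.23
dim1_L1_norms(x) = [4.53, 3.48, 3.73]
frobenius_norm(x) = 5.08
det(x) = -16.74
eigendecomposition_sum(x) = [[(-0.08+1.25j), 1.72+0.41j, -0.30+0.47j], [-0.85-0.08j, -0.31+1.16j, (-0.31-0.21j)], [(0.39+0.07j), (0.19-0.53j), 0.14+0.11j]] + [[(-0.08-1.25j),  (1.72-0.41j),  -0.30-0.47j], [(-0.85+0.08j),  (-0.31-1.16j),  (-0.31+0.21j)], [(0.39-0.07j),  0.19+0.53j,  (0.14-0.11j)]] + [[-0.02+0.00j, (0.47+0j), 1.02+0.00j], [(0.01-0j), -0.17-0.00j, (-0.37-0j)], [0.06-0.00j, -1.12-0.00j, (-2.42-0j)]]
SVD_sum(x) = [[-0.02, 3.64, 1.23], [0.01, -1.01, -0.34], [0.01, -1.33, -0.45]] + [[0.18, 0.24, -0.72], [0.06, 0.09, -0.26], [0.43, 0.60, -1.78]] + [[-0.34, 0.02, -0.08], [-1.76, 0.12, -0.39], [0.40, -0.03, 0.09]]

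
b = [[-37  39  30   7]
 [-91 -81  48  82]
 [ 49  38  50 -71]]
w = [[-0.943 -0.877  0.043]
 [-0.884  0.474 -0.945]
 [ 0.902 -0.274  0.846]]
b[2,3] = -71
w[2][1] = -0.274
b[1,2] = 48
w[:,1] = [-0.877, 0.474, -0.274]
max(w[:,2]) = 0.846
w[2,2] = 0.846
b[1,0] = -91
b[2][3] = -71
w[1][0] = -0.884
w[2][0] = 0.902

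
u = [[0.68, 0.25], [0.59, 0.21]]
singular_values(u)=[0.96, 0.0]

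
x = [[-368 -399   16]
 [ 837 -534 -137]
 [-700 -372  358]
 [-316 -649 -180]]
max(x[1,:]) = 837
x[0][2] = 16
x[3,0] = -316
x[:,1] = [-399, -534, -372, -649]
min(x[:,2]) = -180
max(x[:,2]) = 358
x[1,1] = -534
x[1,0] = 837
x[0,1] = -399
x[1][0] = 837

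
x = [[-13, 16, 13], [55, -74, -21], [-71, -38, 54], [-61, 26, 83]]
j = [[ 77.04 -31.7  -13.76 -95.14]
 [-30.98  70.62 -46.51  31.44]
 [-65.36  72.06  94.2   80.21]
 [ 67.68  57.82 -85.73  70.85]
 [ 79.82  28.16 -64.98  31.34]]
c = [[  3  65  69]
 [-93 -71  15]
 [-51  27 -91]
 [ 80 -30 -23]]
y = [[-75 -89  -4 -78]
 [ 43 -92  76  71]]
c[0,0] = 3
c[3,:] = [80, -30, -23]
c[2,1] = 27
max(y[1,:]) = 76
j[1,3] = 31.44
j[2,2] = 94.2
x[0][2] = 13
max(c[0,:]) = 69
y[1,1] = -92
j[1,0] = -30.98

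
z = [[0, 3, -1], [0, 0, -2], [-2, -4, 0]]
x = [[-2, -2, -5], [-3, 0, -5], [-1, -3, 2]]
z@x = [[-8, 3, -17], [2, 6, -4], [16, 4, 30]]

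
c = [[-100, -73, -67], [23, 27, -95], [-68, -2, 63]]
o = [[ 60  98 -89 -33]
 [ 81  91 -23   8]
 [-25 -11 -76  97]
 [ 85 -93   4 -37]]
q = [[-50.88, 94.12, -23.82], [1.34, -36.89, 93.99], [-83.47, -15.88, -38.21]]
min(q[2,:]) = -83.47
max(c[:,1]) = 27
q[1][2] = 93.99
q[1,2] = 93.99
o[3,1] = -93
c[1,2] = -95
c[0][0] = -100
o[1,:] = [81, 91, -23, 8]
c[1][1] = 27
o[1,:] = [81, 91, -23, 8]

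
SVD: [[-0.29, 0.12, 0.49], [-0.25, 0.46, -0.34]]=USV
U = [[-0.47,  0.88], [0.88,  0.47]]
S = [0.64, 0.56]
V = [[-0.13, 0.54, -0.83], [-0.66, 0.57, 0.48]]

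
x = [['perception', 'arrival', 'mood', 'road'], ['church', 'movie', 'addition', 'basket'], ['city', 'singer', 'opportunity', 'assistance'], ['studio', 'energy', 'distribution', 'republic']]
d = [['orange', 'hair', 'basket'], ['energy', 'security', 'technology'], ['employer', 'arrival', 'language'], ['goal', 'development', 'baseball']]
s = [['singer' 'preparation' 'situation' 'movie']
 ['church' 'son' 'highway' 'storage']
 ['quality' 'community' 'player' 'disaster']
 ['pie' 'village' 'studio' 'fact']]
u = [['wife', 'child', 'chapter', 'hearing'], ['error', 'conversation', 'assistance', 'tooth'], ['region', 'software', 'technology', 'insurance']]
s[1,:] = ['church', 'son', 'highway', 'storage']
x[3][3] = 'republic'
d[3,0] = 'goal'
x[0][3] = 'road'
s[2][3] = 'disaster'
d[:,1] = ['hair', 'security', 'arrival', 'development']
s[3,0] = 'pie'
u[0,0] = 'wife'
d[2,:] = ['employer', 'arrival', 'language']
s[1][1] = 'son'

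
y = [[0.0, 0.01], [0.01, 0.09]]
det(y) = -0.00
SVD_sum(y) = [[0.0, 0.01], [0.01, 0.09]] + [[-0.0, 0.00],[0.0, -0.0]]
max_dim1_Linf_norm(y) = 0.09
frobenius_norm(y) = 0.09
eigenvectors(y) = [[-0.99, -0.11], [0.11, -0.99]]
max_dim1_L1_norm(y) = 0.1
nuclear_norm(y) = 0.09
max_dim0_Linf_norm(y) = 0.09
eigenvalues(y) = [-0.0, 0.09]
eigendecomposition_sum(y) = [[-0.0, 0.0], [0.00, -0.00]] + [[0.0,0.01], [0.01,0.09]]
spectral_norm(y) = 0.09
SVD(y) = [[-0.11, -0.99],[-0.99, 0.11]] @ diag([0.09109772228646444, 0.001097722286464436]) @ [[-0.11,  -0.99], [0.99,  -0.11]]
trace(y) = 0.09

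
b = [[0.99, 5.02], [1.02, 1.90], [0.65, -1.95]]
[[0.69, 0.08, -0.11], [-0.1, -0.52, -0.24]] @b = [[0.69, 3.83], [-0.79, -1.02]]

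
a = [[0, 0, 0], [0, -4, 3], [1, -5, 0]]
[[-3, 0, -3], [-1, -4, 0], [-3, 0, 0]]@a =[[-3, 15, 0], [0, 16, -12], [0, 0, 0]]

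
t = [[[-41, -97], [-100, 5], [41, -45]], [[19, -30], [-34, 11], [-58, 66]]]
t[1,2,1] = 66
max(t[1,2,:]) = 66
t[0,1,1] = 5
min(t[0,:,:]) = -100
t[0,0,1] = -97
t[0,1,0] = -100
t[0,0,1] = -97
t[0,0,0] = -41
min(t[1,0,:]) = -30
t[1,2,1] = 66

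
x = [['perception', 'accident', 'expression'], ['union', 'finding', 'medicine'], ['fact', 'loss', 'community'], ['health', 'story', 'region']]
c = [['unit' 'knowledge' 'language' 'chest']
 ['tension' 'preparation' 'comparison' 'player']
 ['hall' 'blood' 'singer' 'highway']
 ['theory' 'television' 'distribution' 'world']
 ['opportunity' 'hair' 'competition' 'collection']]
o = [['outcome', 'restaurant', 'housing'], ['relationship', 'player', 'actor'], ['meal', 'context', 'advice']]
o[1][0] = 'relationship'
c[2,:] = ['hall', 'blood', 'singer', 'highway']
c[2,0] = 'hall'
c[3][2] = 'distribution'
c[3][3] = 'world'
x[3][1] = 'story'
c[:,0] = ['unit', 'tension', 'hall', 'theory', 'opportunity']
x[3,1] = 'story'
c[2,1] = 'blood'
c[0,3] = 'chest'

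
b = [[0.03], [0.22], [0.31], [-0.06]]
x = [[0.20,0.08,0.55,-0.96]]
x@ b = [[0.25]]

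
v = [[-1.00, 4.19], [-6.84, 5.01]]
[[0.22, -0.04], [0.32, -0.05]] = v @ [[-0.01, 0.00], [0.05, -0.01]]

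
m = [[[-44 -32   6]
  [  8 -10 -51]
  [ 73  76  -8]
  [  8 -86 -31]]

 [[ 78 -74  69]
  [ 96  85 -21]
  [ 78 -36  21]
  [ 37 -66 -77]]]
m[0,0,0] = -44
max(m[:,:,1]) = 85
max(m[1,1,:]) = 96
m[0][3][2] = -31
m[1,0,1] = -74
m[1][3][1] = -66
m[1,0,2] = 69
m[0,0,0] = -44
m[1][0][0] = 78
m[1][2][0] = 78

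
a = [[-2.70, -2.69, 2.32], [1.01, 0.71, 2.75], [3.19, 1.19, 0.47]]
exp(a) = [[-1.06,-1.31,-1.92], [5.87,0.26,8.95], [3.59,-1.39,5.13]]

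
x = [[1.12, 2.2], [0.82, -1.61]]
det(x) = -3.607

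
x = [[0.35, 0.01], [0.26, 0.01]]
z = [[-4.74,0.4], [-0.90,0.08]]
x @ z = [[-1.67, 0.14],[-1.24, 0.10]]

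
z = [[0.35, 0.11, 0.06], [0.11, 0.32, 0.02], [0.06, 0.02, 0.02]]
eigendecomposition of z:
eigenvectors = [[0.76,0.63,-0.17],[0.64,-0.77,-0.0],[0.13,0.11,0.98]]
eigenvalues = [0.45, 0.23, 0.01]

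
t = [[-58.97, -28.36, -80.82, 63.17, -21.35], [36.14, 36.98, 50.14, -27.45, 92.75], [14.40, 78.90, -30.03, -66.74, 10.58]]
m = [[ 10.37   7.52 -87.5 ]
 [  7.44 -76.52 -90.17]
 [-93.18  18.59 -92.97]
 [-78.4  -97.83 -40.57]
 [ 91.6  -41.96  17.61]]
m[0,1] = 7.52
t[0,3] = 63.17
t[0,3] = 63.17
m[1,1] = -76.52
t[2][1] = 78.9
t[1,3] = -27.45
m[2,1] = 18.59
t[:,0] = [-58.97, 36.14, 14.4]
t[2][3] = -66.74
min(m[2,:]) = -93.18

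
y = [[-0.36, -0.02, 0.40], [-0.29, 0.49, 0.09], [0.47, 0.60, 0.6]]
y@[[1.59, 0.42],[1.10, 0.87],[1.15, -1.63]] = [[-0.13, -0.82], [0.18, 0.16], [2.1, -0.26]]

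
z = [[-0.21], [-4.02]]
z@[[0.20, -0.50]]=[[-0.04, 0.10], [-0.8, 2.01]]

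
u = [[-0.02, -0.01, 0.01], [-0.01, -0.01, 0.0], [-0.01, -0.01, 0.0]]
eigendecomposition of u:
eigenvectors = [[-0.58, 0.00, 0.58],[-0.58, 0.71, -0.58],[-0.58, 0.71, 0.58]]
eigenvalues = [-0.02, -0.01, 0.0]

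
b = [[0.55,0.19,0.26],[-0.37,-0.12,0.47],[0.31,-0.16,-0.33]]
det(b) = 0.093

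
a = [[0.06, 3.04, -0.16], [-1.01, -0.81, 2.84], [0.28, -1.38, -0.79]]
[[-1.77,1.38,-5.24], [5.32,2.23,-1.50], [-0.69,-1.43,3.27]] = a @ [[-0.66, 1.24, 1.51], [-0.49, 0.50, -1.78], [1.5, 1.37, -0.50]]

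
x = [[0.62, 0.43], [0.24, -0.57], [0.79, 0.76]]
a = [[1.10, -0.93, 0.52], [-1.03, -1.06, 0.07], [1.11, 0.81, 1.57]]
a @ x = [[0.87,1.4], [-0.84,0.21], [2.12,1.21]]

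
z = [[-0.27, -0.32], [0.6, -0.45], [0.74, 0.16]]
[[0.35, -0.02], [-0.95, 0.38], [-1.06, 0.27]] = z @ [[-1.47, 0.42], [0.15, -0.28]]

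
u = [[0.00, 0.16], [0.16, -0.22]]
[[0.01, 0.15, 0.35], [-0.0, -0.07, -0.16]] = u @ [[0.08, 0.84, 2.00], [0.08, 0.93, 2.20]]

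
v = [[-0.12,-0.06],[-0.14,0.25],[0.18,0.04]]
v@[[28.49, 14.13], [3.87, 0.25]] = [[-3.65, -1.71], [-3.02, -1.92], [5.28, 2.55]]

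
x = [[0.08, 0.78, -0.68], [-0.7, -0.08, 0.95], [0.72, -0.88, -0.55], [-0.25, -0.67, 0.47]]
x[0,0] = 0.077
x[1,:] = [-0.701, -0.081, 0.951]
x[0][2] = -0.685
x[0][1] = 0.775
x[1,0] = -0.701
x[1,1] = -0.081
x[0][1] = 0.775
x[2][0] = 0.725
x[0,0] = 0.077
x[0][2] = -0.685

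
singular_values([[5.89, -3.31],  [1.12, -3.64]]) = [7.37, 2.4]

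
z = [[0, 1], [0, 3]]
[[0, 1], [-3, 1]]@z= [[0, 3], [0, 0]]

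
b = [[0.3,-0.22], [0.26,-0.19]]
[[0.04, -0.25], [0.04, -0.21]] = b @ [[0.03,-0.16], [-0.16,0.91]]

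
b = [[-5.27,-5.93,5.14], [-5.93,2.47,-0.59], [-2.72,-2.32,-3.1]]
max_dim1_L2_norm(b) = 9.45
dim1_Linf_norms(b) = [5.93, 5.93, 3.1]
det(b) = 252.31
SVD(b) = [[-0.94, 0.34, -0.08], [-0.28, -0.87, -0.40], [-0.2, -0.35, 0.91]] @ diag([9.798342905995753, 6.426481377110614, 4.006858296243218]) @ [[0.73, 0.55, -0.41],[0.68, -0.52, 0.52],[0.07, -0.66, -0.75]]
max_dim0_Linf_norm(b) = 5.93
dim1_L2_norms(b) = [9.45, 6.45, 4.73]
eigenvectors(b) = [[(-0.49+0j), (0.36-0.49j), (0.36+0.49j)], [0.87+0.00j, 0.38-0.22j, (0.38+0.22j)], [-0.07+0.00j, (0.66+0j), 0.66-0.00j]]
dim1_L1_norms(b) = [16.34, 8.99, 8.14]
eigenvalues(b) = [(5.9+0j), (-5.9+2.82j), (-5.9-2.82j)]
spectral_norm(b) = 9.80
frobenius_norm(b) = 12.38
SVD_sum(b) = [[-6.71, -5.02, 3.79], [-2.0, -1.49, 1.13], [-1.44, -1.08, 0.81]] + [[1.47,  -1.12,  1.12], [-3.82,  2.92,  -2.91], [-1.53,  1.17,  -1.16]] + [[-0.02, 0.21, 0.24], [-0.11, 1.04, 1.19], [0.25, -2.41, -2.75]]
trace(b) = -5.90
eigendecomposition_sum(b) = [[(1.18+0j), (-2.62+0j), 0.85-0.00j], [-2.08+0.00j, 4.59-0.00j, (-1.49+0j)], [(0.18+0j), (-0.39+0j), 0.13-0.00j]] + [[(-3.23-0.69j),  -1.66-0.10j,  2.15+3.41j], [(-1.93-1.37j),  (-1.06-0.54j),  0.45+2.85j], [(-1.45-3.26j),  -0.96-1.51j,  -1.61+4.05j]] + [[(-3.23+0.69j), -1.66+0.10j, 2.15-3.41j], [(-1.93+1.37j), (-1.06+0.54j), (0.45-2.85j)], [-1.45+3.26j, (-0.96+1.51j), (-1.61-4.05j)]]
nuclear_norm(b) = 20.23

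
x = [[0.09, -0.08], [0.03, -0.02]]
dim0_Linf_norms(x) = [0.09, 0.08]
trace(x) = 0.07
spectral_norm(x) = 0.13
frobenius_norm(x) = 0.13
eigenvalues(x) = [0.06, 0.01]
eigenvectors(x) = [[0.94, 0.71], [0.35, 0.71]]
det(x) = 0.00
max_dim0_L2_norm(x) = 0.09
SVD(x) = [[-0.96, -0.28], [-0.28, 0.96]] @ diag([0.12560725391999936, 0.004776794184053627]) @ [[-0.75,  0.66], [0.66,  0.75]]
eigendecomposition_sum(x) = [[0.10, -0.10], [0.04, -0.04]] + [[-0.01, 0.02], [-0.01, 0.02]]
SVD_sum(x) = [[0.09, -0.08], [0.03, -0.02]] + [[-0.0,-0.0], [0.00,0.0]]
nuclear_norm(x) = 0.13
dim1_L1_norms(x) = [0.17, 0.05]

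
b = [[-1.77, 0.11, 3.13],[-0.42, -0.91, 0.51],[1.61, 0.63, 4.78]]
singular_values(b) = [5.77, 2.44, 0.88]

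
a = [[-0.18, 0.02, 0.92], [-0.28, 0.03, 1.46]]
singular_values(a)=[1.76, 0.0]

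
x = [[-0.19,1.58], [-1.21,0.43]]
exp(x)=[[-0.0, 1.29], [-0.99, 0.50]]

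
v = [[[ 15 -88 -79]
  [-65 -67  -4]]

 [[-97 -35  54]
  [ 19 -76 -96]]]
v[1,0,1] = -35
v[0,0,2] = -79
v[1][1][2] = -96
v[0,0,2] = -79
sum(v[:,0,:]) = -230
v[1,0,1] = -35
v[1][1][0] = 19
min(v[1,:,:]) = -97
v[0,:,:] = [[15, -88, -79], [-65, -67, -4]]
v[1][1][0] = 19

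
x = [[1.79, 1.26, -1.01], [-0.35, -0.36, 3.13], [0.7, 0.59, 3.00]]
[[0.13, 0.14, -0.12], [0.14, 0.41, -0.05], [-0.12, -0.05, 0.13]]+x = [[1.92, 1.40, -1.13], [-0.21, 0.05, 3.08], [0.58, 0.54, 3.13]]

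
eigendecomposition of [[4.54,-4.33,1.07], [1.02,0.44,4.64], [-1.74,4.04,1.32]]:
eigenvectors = [[0.51,  0.92,  -0.71], [0.68,  0.39,  0.37], [-0.52,  -0.01,  0.6]]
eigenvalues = [-2.3, 2.68, 5.92]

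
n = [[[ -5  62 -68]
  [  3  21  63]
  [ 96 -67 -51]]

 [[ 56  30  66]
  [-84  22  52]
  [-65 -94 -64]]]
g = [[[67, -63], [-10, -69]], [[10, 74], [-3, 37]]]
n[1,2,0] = -65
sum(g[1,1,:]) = 34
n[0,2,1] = -67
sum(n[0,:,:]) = 54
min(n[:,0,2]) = -68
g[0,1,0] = -10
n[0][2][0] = 96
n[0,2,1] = -67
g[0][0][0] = 67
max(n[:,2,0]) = 96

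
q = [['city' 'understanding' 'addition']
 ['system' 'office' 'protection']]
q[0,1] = 'understanding'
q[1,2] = 'protection'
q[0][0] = 'city'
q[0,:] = ['city', 'understanding', 'addition']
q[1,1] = 'office'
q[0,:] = ['city', 'understanding', 'addition']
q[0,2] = 'addition'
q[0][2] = 'addition'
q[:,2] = ['addition', 'protection']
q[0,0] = 'city'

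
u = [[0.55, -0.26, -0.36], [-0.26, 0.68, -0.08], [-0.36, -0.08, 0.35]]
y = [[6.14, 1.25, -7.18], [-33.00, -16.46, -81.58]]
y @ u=[[5.64, -0.17, -4.82], [15.50, 3.91, -15.36]]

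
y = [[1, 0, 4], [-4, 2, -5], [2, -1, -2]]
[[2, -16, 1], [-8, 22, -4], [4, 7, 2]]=y @ [[2, 0, 1], [0, 1, 0], [0, -4, 0]]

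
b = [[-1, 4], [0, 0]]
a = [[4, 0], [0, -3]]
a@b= [[-4, 16], [0, 0]]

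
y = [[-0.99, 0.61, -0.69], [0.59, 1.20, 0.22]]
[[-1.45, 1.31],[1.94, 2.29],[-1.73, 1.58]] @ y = [[2.21, 0.69, 1.29], [-0.57, 3.93, -0.83], [2.64, 0.84, 1.54]]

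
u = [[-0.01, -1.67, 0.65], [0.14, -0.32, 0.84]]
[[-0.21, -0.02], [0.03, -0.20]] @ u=[[-0.0, 0.36, -0.15], [-0.03, 0.01, -0.15]]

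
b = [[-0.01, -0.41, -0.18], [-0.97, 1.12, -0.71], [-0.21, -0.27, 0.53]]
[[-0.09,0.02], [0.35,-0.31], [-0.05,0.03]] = b @ [[-0.09, 0.16],[0.22, -0.09],[-0.02, 0.07]]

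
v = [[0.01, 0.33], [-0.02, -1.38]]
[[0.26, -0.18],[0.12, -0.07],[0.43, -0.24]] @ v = [[0.01, 0.33], [0.0, 0.14], [0.01, 0.47]]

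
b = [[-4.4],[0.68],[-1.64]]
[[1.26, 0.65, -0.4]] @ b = [[-4.45]]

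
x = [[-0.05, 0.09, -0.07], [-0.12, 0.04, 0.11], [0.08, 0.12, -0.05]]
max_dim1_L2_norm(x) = 0.17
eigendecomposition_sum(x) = [[-0.02+0.08j, 0.04+0.02j, -0.04-0.04j], [(-0.05-0.02j), (-0.01+0.02j), 0.03-0.03j], [(0.05+0.05j), (0.03-0.02j), (-0.05+0.01j)]] + [[(-0.02-0.08j), (0.04-0.02j), (-0.04+0.04j)], [(-0.05+0.02j), (-0.01-0.02j), (0.03+0.03j)], [(0.05-0.05j), 0.03+0.02j, -0.05-0.01j]] + [[-0.00-0.00j,0.01-0.00j,0.01+0.00j], [(-0.02-0j),(0.07-0j),0.06+0.00j], [-0.02-0.00j,0.06-0.00j,(0.05+0j)]]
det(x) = 0.00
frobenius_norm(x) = 0.26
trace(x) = -0.06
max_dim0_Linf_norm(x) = 0.12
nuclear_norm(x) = 0.42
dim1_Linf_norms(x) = [0.09, 0.12, 0.12]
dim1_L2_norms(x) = [0.12, 0.17, 0.15]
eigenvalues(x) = [(-0.09+0.11j), (-0.09-0.11j), (0.11+0j)]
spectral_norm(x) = 0.19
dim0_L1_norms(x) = [0.25, 0.25, 0.23]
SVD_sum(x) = [[0.03,0.02,-0.03],[-0.08,-0.05,0.09],[0.08,0.05,-0.09]] + [[-0.05,0.09,0.0],[-0.05,0.09,0.00],[-0.03,0.05,0.0]] + [[-0.03,-0.02,-0.04], [0.01,0.01,0.02], [0.03,0.01,0.03]]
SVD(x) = [[0.26,0.65,-0.71], [-0.69,0.64,0.34], [0.68,0.4,0.61]] @ diag([0.19389932952148406, 0.1537421578207778, 0.07527548684485519]) @ [[0.64, 0.4, -0.66], [-0.51, 0.86, 0.03], [0.58, 0.31, 0.75]]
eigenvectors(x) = [[(-0.66+0j), -0.66-0.00j, 0.15+0.00j], [0.03-0.44j, 0.03+0.44j, (0.76+0j)], [-0.30+0.53j, -0.30-0.53j, 0.64+0.00j]]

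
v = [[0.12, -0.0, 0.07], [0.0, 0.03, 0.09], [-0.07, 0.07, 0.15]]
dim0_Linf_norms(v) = [0.12, 0.07, 0.15]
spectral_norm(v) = 0.20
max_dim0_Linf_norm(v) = 0.15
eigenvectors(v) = [[0.69+0.00j,  0.69-0.00j,  (0.19+0j)], [(0.33+0.24j),  (0.33-0.24j),  (0.92+0j)], [0.31+0.51j,  (0.31-0.51j),  (-0.34+0j)]]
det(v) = -0.00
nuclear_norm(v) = 0.34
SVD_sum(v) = [[-0.01, 0.02, 0.04], [-0.02, 0.03, 0.09], [-0.03, 0.06, 0.16]] + [[0.13,-0.02,0.03],  [0.02,-0.0,0.0],  [-0.04,0.01,-0.01]] + [[0.00,0.0,-0.0], [-0.0,-0.00,0.0], [0.0,0.0,-0.00]]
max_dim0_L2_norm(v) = 0.19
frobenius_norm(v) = 0.25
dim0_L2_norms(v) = [0.14, 0.08, 0.19]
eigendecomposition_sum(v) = [[0.06+0.08j, -0.05j, (0.03-0.08j)], [(-0+0.06j), (0.02-0.02j), (0.04-0.03j)], [(-0.03+0.08j), 0.03-0.02j, (0.08-0.01j)]] + [[(0.06-0.08j), 0.00+0.05j, (0.03+0.08j)],[-0.00-0.06j, 0.02+0.02j, 0.04+0.03j],[(-0.03-0.08j), 0.03+0.02j, (0.08+0.01j)]] + [[0.00+0.00j, -0.00-0.00j, -0j], [0.00+0.00j, (-0-0j), 0.00-0.00j], [-0.00-0.00j, 0j, -0.00+0.00j]]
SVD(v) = [[-0.22, 0.95, 0.24], [-0.46, 0.12, -0.88], [-0.86, -0.30, 0.41]] @ diag([0.20287202034122045, 0.13941661265734392, 0.0024395650890236763]) @ [[0.17, -0.37, -0.92],[0.97, -0.13, 0.23],[0.20, 0.92, -0.33]]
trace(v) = 0.30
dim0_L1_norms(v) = [0.19, 0.1, 0.31]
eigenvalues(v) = [(0.15+0.05j), (0.15-0.05j), (-0+0j)]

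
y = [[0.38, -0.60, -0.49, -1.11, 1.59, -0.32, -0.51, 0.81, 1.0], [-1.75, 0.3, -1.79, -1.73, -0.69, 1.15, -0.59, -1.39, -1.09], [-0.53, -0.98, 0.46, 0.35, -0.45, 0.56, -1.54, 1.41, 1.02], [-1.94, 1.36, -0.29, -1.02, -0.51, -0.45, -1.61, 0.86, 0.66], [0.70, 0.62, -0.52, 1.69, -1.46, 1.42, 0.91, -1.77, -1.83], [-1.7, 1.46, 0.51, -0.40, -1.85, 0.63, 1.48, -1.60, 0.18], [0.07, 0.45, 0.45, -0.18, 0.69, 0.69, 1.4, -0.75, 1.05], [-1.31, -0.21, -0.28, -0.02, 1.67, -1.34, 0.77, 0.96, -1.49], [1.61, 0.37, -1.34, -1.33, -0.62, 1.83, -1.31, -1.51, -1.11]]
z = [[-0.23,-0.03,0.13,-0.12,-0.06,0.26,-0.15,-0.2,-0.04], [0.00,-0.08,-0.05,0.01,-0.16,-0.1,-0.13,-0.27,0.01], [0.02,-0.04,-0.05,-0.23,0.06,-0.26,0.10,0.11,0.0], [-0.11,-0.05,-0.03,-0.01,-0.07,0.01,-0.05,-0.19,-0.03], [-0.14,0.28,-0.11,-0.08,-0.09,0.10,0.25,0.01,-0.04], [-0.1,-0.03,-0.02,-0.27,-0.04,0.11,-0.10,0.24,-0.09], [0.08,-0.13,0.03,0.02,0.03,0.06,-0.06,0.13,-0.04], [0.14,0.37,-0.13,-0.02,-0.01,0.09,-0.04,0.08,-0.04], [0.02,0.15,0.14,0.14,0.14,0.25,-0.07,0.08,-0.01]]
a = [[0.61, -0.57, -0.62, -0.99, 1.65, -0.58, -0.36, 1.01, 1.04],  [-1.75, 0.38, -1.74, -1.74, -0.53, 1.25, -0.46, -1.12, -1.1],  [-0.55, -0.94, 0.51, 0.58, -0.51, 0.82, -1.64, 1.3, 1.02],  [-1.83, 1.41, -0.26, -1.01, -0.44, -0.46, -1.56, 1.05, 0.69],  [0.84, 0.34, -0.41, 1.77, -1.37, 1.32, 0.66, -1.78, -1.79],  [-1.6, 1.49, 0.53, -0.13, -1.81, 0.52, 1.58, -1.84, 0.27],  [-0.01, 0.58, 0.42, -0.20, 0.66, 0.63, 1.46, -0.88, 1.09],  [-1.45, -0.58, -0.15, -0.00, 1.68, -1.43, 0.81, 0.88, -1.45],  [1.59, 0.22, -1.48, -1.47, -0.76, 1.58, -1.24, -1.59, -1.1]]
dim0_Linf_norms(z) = [0.23, 0.37, 0.14, 0.27, 0.16, 0.26, 0.25, 0.27, 0.09]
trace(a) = 0.88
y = z + a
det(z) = 0.00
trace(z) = -0.34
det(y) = -173.54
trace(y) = 0.54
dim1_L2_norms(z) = [0.47, 0.37, 0.39, 0.25, 0.45, 0.42, 0.23, 0.44, 0.39]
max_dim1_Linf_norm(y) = 1.94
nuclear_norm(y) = 24.48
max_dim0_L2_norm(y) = 3.87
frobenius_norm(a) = 10.04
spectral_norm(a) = 6.00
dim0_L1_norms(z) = [0.84, 1.16, 0.69, 0.9, 0.66, 1.24, 0.95, 1.31, 0.3]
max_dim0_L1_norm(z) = 1.31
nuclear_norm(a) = 24.58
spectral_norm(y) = 6.06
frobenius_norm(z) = 1.16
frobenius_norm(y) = 9.98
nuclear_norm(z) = 2.79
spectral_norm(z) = 0.63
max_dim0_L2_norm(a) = 3.96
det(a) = 23.77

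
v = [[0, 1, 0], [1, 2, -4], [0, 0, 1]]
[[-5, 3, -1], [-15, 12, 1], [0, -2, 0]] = v @ [[-5, -2, 3], [-5, 3, -1], [0, -2, 0]]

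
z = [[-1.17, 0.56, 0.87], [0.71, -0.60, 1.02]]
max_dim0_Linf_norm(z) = 1.17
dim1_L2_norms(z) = [1.56, 1.38]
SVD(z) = [[-0.92,0.39], [0.39,0.92]] @ diag([1.599578514959811, 1.3361319450110325]) @ [[0.85, -0.47, -0.25], [0.14, -0.25, 0.96]]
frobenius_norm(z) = 2.08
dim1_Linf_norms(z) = [1.17, 1.02]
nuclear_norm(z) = 2.94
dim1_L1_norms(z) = [2.6, 2.33]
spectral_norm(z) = 1.60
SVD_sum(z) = [[-1.25, 0.69, 0.37], [0.53, -0.29, -0.16]] + [[0.08, -0.13, 0.5], [0.18, -0.31, 1.18]]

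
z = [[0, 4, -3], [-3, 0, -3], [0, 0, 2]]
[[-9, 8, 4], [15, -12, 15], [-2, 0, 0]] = z@[[-4, 4, -5], [-3, 2, 1], [-1, 0, 0]]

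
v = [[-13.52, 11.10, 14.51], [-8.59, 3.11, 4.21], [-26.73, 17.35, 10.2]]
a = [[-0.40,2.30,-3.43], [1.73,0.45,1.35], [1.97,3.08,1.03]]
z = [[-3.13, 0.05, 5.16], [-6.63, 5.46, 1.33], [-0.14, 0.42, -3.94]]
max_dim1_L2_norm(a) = 4.15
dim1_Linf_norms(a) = [3.43, 1.73, 3.08]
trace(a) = 1.08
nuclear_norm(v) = 50.56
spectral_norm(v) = 40.96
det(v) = -674.19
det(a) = -11.74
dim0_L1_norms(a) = [4.1, 5.83, 5.81]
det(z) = 57.34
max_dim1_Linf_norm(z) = 6.63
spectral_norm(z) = 9.58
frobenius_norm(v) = 41.68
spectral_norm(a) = 4.35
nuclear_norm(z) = 16.50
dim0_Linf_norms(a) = [1.97, 3.08, 3.43]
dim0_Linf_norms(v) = [26.73, 17.35, 14.51]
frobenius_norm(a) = 6.05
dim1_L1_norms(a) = [6.13, 3.53, 6.08]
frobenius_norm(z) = 11.30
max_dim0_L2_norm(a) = 3.87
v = a @ z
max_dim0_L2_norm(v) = 31.16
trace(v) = -0.21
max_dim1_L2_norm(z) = 8.69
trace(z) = -1.61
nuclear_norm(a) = 9.16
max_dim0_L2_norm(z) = 7.33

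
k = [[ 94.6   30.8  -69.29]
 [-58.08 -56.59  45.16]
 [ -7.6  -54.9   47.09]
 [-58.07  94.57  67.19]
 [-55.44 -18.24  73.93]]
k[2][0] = -7.6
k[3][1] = 94.57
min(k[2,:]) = -54.9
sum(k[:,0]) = -84.59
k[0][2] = -69.29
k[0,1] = 30.8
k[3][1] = 94.57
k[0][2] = -69.29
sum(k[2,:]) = -15.409999999999997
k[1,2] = 45.16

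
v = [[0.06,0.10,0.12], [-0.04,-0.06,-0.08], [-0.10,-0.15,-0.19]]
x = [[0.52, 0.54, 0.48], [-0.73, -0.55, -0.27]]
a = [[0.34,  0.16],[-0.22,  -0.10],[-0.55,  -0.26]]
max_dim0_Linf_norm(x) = 0.73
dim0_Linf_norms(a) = [0.55, 0.26]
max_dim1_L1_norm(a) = 0.81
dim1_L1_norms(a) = [0.5, 0.32, 0.81]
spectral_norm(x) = 1.29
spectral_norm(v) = 0.33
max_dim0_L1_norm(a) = 1.11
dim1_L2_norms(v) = [0.17, 0.11, 0.26]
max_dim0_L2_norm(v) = 0.24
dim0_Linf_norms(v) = [0.1, 0.15, 0.19]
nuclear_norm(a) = 0.76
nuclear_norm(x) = 1.49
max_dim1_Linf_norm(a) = 0.55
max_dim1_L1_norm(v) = 0.44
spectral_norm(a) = 0.75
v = a @ x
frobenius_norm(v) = 0.33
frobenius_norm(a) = 0.75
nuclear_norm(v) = 0.34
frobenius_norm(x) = 1.30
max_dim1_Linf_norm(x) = 0.73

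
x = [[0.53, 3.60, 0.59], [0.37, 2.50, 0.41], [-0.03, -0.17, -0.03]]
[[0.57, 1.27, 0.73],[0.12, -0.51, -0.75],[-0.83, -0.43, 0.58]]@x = [[0.75, 5.10, 0.84], [-0.10, -0.72, -0.12], [-0.62, -4.16, -0.68]]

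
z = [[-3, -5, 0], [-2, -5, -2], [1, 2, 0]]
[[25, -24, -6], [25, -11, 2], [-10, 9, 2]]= z @ [[0, 3, 2], [-5, 3, 0], [0, -5, -3]]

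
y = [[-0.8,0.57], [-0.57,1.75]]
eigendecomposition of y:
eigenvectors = [[-0.97, -0.23], [-0.23, -0.97]]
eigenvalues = [-0.67, 1.62]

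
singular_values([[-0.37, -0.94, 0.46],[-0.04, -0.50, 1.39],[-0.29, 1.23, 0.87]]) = [1.73, 1.62, 0.37]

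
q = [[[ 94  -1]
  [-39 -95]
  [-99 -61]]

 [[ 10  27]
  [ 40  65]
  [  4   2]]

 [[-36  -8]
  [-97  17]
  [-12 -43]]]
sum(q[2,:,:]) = -179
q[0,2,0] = -99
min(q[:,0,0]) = -36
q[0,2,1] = -61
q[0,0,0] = 94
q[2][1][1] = 17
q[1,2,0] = 4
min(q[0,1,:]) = -95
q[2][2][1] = -43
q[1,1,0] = 40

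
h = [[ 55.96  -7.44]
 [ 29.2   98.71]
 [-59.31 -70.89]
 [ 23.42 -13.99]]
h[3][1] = -13.99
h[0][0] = 55.96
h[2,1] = -70.89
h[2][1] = -70.89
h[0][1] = -7.44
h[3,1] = -13.99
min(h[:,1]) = -70.89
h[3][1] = -13.99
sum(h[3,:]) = 9.430000000000001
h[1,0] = 29.2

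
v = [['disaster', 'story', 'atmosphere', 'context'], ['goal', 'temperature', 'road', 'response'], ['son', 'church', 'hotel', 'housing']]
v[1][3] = 'response'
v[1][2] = 'road'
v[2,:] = ['son', 'church', 'hotel', 'housing']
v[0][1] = 'story'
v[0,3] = 'context'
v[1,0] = 'goal'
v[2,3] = 'housing'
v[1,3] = 'response'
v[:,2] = ['atmosphere', 'road', 'hotel']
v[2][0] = 'son'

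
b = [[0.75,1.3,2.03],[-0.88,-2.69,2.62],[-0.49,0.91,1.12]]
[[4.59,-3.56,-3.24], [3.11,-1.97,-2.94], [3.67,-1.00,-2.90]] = b @ [[-1.03, -1.09, 1.08], [1.08, -0.14, -0.74], [1.95, -1.26, -1.52]]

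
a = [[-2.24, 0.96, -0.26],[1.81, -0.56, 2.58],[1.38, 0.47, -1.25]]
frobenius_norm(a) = 4.47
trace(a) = -4.05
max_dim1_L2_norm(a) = 3.2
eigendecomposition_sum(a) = [[(0.15+0j),(0.15+0j),0.16+0.00j], [0.57+0.00j,0.55+0.00j,(0.58+0j)], [(0.22+0j),0.21+0.00j,(0.23+0j)]] + [[(-1.2-0.19j), (0.41+0.6j), -0.21-1.43j],[0.62-0.69j, (-0.55+0.01j), (1+0.46j)],[0.58+0.83j, 0.13-0.59j, -0.74+0.95j]] + [[-1.20+0.19j,(0.41-0.6j),(-0.21+1.43j)], [(0.62+0.69j),(-0.55-0.01j),1.00-0.46j], [(0.58-0.83j),(0.13+0.59j),(-0.74-0.95j)]]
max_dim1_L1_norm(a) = 4.95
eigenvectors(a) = [[0.25+0.00j, -0.66+0.00j, -0.66-0.00j], [0.90+0.00j, (0.28-0.42j), 0.28+0.42j], [(0.35+0j), (0.38+0.4j), 0.38-0.40j]]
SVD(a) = [[-0.57, -0.49, 0.66], [0.82, -0.38, 0.42], [0.05, 0.79, 0.62]] @ diag([3.7180047007057713, 2.366852081875793, 0.7177410870571715]) @ [[0.76, -0.26, 0.59], [0.63, 0.05, -0.78], [0.18, 0.96, 0.2]]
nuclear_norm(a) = 6.80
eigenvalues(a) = [(0.93+0j), (-2.49+0.77j), (-2.49-0.77j)]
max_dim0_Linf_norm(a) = 2.58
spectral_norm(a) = 3.72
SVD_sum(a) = [[-1.61, 0.56, -1.25],  [2.32, -0.81, 1.81],  [0.14, -0.05, 0.11]] + [[-0.72, -0.06, 0.9], [-0.57, -0.04, 0.71], [1.16, 0.09, -1.45]] + [[0.08, 0.46, 0.10], [0.05, 0.29, 0.06], [0.08, 0.43, 0.09]]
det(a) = 6.32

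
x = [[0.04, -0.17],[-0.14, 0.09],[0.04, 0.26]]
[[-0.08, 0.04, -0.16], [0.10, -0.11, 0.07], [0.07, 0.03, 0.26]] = x @ [[-0.49, 0.80, 0.14], [0.35, -0.02, 0.99]]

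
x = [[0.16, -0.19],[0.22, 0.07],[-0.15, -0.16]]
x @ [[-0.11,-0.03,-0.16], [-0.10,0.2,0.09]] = [[0.00, -0.04, -0.04],[-0.03, 0.01, -0.03],[0.03, -0.03, 0.01]]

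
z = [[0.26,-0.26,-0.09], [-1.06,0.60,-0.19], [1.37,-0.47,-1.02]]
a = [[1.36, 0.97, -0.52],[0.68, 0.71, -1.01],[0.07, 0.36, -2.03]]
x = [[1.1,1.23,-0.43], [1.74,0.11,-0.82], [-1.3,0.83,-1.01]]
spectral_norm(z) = 2.05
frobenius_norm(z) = 2.19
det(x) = 3.42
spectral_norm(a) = 2.68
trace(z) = -0.16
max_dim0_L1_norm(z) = 2.69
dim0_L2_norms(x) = [2.43, 1.49, 1.37]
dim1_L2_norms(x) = [1.71, 1.93, 1.84]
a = x + z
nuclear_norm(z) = 2.94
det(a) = -0.30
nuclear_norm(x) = 5.05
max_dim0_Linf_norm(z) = 1.37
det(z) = 0.20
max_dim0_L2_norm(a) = 2.33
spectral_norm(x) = 2.48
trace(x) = 0.20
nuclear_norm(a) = 4.21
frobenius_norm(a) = 3.05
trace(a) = 0.04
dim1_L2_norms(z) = [0.38, 1.23, 1.77]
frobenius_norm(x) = 3.17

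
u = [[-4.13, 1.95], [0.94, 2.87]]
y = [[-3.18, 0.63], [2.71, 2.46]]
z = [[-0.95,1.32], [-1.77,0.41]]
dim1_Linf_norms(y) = [3.18, 2.71]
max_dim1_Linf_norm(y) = 3.18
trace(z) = -0.54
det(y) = -9.53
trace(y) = -0.72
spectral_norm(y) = 4.38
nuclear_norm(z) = 3.14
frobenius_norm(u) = 5.48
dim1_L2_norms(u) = [4.57, 3.02]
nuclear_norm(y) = 6.55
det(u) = -13.69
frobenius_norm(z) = 2.44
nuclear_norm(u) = 7.57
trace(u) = -1.26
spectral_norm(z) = 2.28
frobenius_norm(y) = 4.89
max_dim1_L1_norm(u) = 6.08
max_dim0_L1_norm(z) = 2.72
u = z + y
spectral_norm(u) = 4.59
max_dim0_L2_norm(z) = 2.01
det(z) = 1.95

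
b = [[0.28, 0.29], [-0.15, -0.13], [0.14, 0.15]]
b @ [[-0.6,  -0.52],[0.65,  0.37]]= [[0.02, -0.04], [0.01, 0.03], [0.01, -0.02]]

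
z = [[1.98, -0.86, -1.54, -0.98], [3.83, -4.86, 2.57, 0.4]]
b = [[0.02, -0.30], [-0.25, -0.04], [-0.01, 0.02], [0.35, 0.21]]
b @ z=[[-1.11, 1.44, -0.8, -0.14], [-0.65, 0.41, 0.28, 0.23], [0.06, -0.09, 0.07, 0.02], [1.5, -1.32, 0.00, -0.26]]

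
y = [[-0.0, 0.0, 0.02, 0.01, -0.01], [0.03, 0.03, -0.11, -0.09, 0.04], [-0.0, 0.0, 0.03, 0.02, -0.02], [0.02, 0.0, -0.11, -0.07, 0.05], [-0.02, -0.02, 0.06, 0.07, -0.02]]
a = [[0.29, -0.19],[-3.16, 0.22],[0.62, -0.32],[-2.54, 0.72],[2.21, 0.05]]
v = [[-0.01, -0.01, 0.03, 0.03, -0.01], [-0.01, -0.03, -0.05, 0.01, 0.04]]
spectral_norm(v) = 0.07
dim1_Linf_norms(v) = [0.03, 0.05]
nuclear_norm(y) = 0.29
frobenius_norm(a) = 4.74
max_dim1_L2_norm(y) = 0.15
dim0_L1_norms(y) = [0.07, 0.05, 0.33, 0.26, 0.14]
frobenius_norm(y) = 0.24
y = a @ v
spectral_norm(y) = 0.23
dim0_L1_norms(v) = [0.02, 0.04, 0.08, 0.04, 0.05]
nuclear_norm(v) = 0.12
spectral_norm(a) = 4.70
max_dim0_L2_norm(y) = 0.17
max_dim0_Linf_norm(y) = 0.11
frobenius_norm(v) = 0.09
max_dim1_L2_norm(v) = 0.07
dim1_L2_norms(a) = [0.35, 3.17, 0.7, 2.64, 2.21]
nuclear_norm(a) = 5.32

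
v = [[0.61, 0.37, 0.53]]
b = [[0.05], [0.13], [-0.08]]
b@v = [[0.03, 0.02, 0.03], [0.08, 0.05, 0.07], [-0.05, -0.03, -0.04]]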